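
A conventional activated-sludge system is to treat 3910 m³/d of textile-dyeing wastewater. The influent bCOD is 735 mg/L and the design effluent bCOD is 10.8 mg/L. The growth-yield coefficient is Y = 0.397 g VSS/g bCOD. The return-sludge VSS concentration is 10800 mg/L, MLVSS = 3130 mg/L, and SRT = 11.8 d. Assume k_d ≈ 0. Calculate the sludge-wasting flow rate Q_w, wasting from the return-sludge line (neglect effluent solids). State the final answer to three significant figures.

Q_w ≈ 104 m³/d

Biomass mass balance (decay neglected): V·X = Y·Q·(S₀ − S)·θ_c, so V = 0.397 × 3910 × (735 − 10.8) × 11.8 / 3130 = 4238 m³.
Wasting from the return line (neglecting effluent solids): Q_w = V·X / (θ_c·X_r) = 4238 × 3130 / (11.8 × 10800) = 104.1 m³/d.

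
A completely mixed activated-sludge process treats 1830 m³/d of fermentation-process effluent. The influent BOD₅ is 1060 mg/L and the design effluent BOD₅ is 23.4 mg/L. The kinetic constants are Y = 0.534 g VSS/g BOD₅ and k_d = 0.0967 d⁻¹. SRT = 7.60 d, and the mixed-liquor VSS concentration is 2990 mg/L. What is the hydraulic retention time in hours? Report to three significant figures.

Rearranging the biomass balance for a CMAS with decay, V = Y·Q·ΔS·θ_c / [X·(1+k_d θ_c)] = 0.534 × 1830 × (1060 − 23.4) × 7.60 / [2990 × (1 + 0.0967 × 7.60)] = 7.7×10^6 / 5187 = 1484 m³.
τ = V/Q = 1484/1830 = 0.8110 d, or 19.46 h.

τ ≈ 19.5 h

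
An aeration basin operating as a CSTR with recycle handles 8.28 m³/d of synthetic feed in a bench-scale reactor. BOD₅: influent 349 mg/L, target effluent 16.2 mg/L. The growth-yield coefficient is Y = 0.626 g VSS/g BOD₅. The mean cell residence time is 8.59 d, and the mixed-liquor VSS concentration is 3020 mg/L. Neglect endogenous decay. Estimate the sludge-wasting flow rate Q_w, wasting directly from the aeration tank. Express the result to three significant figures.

Biomass mass balance (decay neglected): V·X = Y·Q·(S₀ − S)·θ_c, so V = 0.626 × 8.28 × (349 − 16.2) × 8.59 / 3020 = 4.907 m³.
With mixed-liquor wasting, θ_c = V/Q_w, so Q_w = V/θ_c = 4.907/8.59 = 0.5712 m³/d.

Q_w ≈ 0.571 m³/d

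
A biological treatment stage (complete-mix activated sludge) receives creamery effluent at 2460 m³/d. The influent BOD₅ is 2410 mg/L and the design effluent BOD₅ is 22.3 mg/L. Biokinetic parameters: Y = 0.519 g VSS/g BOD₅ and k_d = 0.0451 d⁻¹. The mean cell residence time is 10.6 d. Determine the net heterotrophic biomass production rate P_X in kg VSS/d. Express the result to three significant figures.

The observed yield is Y_obs = Y/(1 + k_d·θ_c) = 0.519 / (1 + 0.0451 × 10.6) = 0.519 / 1.478 = 0.3511 g VSS per g BOD₅ removed.
ΔS = 2410 − 22.3 = 2388 mg/L, so the substrate removal rate is 2460 × 2388/1000 = 5874 kg BOD₅/d.
So the net sludge growth is P_X = 0.3511 × 5874 = 2062 kg VSS/d.

P_X ≈ 2060 kg VSS/d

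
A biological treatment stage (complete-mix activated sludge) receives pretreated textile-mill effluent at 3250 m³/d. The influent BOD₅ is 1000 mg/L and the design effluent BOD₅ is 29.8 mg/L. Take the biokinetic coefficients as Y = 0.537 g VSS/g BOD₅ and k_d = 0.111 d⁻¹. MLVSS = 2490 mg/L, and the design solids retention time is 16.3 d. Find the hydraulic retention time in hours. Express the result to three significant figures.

τ ≈ 29.1 h

Steady-state biomass mass balance: V·X·(1 + k_d·θ_c) = Y·Q·(S₀ − S)·θ_c, so V = 0.537 × 3250 × (1000 − 29.8) × 16.3 / [2490 × (1 + 0.111 × 16.3)] = 2.76×10^7 / 6995 = 3946 m³.
τ = V/Q = 3946/3250 = 1.214 d, or 29.14 h.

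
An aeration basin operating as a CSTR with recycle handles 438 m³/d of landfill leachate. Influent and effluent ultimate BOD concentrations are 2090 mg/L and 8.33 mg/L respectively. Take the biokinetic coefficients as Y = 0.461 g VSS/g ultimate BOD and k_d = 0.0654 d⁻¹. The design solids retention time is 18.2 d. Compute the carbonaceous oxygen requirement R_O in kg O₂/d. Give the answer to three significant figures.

R_O ≈ 639 kg O₂/d

The observed yield is Y_obs = Y/(1 + k_d·θ_c) = 0.461 / (1 + 0.0654 × 18.2) = 0.461 / 2.190 = 0.2105 g VSS per g ultimate BOD removed.
Q·(S₀ − S) = 438 × (2090 − 8.33) × 10⁻³ = 911.8 kg/d removed.
P_X = Y_obs·Q·(S₀ − S) = 0.2105 × 911.8 = 191.9 kg VSS/d.
Carbonaceous O₂ demand = substrate oxidised − cell-mass equivalent = 911.8 − 1.42 × 191.9 = 639.3 kg O₂/d.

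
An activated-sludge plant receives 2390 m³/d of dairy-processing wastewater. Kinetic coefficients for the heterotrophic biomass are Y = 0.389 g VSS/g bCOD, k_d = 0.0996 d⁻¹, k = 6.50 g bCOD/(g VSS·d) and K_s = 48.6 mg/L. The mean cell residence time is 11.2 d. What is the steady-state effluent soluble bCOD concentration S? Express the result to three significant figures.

S ≈ 3.92 mg/L

Effluent substrate depends only on kinetics and SRT: S = K_s(1 + k_d θ_c) / [θ_c(Yk − k_d) − 1] = 48.6 × (1 + 0.0996 × 11.2) / [11.2 × (0.389 × 6.50 − 0.0996) − 1] = 102.8 / 26.20 = 3.924 mg/L.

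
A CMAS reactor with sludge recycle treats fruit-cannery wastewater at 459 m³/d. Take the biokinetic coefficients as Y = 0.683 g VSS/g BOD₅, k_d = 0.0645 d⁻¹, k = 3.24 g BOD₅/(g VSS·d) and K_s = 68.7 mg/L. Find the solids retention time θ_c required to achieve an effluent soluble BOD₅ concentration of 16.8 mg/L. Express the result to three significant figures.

θ_c ≈ 2.70 d

At the target effluent, Y k S/(K_s+S) = 0.683×3.24×16.8/85.50 = 0.4348 d⁻¹.
1/θ_c = 0.4348 − 0.0645 = 0.3703 d⁻¹, so θ_c = 2.700 d.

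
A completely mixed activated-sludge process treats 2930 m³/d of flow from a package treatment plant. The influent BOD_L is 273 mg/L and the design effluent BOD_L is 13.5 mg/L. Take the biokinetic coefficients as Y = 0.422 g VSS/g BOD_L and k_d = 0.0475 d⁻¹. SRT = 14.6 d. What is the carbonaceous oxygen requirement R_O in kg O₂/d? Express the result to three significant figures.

R_O ≈ 491 kg O₂/d

The observed yield is Y_obs = Y/(1 + k_d·θ_c) = 0.422 / (1 + 0.0475 × 14.6) = 0.422 / 1.694 = 0.2492 g VSS per g BOD_L removed.
Mass of BOD_L removed per day: Q(S₀ − S) = 2930 × 259.5 g/m³ = 760.3 kg/d.
Net sludge production P_X = 0.2492 × 760.3 = 189.5 kg VSS/d.
R_O = Q·ΔS − 1.42 P_X = 760.3 − 269.0 = 491.3 kg O₂/d.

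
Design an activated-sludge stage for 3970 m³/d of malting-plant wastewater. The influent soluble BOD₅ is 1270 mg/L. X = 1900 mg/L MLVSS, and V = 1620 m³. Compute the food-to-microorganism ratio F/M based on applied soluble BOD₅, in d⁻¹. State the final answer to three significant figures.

F/M ≈ 1.64 d⁻¹

F/M = applied load / biomass = Q·S₀/(V·X) = 3970 × 1270 / (1620 × 1900) = 1.638 d⁻¹.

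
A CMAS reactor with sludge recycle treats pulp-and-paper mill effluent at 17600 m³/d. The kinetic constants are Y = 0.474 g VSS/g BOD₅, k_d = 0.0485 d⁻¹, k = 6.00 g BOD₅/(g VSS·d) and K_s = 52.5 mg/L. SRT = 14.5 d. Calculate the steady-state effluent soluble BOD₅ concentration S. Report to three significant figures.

From the Monod/SRT balance for a CMAS, S = K_s·(1+k_d θ_c)/[θ_c·(Y k − k_d) − 1] = 52.5 × (1 + 0.0485 × 14.5) / [14.5 × (0.474 × 6.00 − 0.0485) − 1] = 89.42 / 39.53 = 2.262 mg/L.

S ≈ 2.26 mg/L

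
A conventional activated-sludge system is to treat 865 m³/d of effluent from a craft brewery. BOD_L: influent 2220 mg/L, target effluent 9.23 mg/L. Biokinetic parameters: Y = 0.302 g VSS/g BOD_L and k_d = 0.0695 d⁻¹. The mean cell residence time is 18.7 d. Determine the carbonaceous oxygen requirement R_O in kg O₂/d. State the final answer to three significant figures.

R_O ≈ 1560 kg O₂/d

Observed yield with endogenous decay: Y_obs = Y / (1 + k_d·θ_c) = 0.302 / (1 + 0.0695 × 18.7) = 0.302 / 2.300 = 0.1313 g VSS/g BOD_L.
ΔS = 2220 − 9.23 = 2211 mg/L, so the substrate removal rate is 865 × 2211/1000 = 1912 kg BOD_L/d.
P_X = Y_obs·Q·(S₀ − S) = 0.1313 × 1912 = 251.1 kg VSS/d.
Carbonaceous O₂ demand = substrate oxidised − cell-mass equivalent = 1912 − 1.42 × 251.1 = 1556 kg O₂/d.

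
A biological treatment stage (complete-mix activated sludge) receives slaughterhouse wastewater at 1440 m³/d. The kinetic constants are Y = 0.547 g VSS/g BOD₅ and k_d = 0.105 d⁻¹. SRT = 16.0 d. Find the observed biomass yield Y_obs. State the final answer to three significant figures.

Observed yield with endogenous decay: Y_obs = Y / (1 + k_d·θ_c) = 0.547 / (1 + 0.105 × 16.0) = 0.547 / 2.680 = 0.2041 g VSS/g BOD₅.

Y_obs ≈ 0.204 g VSS/g BOD₅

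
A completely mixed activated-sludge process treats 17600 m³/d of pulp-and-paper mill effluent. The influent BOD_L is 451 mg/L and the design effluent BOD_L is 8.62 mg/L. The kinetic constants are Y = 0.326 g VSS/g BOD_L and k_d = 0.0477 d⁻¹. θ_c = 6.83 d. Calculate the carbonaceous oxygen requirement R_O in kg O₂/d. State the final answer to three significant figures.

Correct the yield for decay: Y_obs = Y/(1 + k_d θ_c) = 0.326 / (1 + 0.0477 × 6.83) = 0.326 / 1.326 = 0.2459.
Mass of BOD_L removed per day: Q(S₀ − S) = 17600 × 442.4 g/m³ = 7786 kg/d.
P_X = Y_obs·Q·(S₀ − S) = 0.2459 × 7786 = 1914 kg VSS/d.
Carbonaceous O₂ demand = substrate oxidised − cell-mass equivalent = 7786 − 1.42 × 1914 = 5067 kg O₂/d.

R_O ≈ 5070 kg O₂/d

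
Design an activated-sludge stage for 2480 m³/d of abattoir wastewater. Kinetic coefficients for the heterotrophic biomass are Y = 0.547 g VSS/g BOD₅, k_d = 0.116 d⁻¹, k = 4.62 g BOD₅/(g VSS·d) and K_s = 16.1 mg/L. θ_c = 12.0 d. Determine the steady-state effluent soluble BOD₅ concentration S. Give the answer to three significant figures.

S ≈ 1.38 mg/L

Effluent substrate depends only on kinetics and SRT: S = K_s(1 + k_d θ_c) / [θ_c(Yk − k_d) − 1] = 16.1 × (1 + 0.116 × 12.0) / [12.0 × (0.547 × 4.62 − 0.116) − 1] = 38.51 / 27.93 = 1.379 mg/L.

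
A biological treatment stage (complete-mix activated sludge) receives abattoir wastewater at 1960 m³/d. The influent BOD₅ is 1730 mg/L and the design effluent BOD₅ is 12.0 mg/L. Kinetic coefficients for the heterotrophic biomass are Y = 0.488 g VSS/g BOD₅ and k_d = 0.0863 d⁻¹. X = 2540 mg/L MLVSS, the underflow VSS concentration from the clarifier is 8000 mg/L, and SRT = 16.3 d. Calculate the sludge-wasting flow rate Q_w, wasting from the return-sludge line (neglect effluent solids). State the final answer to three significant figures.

Q_w ≈ 85.3 m³/d

Rearranging the biomass balance for a CMAS with decay, V = Y·Q·ΔS·θ_c / [X·(1+k_d θ_c)] = 0.488 × 1960 × (1730 − 12.0) × 16.3 / [2540 × (1 + 0.0863 × 16.3)] = 2.68×10^7 / 6113 = 4382 m³.
Q_w = (V·X)/(θ_c X_r) = 4382 × 2540 / (16.3 × 8000) = 85.35 m³/d.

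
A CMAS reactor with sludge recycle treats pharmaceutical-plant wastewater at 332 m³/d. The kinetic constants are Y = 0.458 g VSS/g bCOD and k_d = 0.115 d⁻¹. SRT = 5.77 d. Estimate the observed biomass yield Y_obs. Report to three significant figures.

Y_obs ≈ 0.275 g VSS/g bCOD

Y_obs = Y / (1 + k_d θ_c) = 0.458 / (1 + 0.115 × 5.77) = 0.458 / 1.664 = 0.2753.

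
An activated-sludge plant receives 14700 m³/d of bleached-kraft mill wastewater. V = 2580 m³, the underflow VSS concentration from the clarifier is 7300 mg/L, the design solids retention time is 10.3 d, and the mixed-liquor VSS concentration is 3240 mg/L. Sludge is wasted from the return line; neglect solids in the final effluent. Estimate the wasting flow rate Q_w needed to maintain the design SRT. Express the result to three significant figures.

Q_w ≈ 111 m³/d

Wasting from the return line (neglecting effluent solids): Q_w = V·X / (θ_c·X_r) = 2580 × 3240 / (10.3 × 7300) = 111.2 m³/d.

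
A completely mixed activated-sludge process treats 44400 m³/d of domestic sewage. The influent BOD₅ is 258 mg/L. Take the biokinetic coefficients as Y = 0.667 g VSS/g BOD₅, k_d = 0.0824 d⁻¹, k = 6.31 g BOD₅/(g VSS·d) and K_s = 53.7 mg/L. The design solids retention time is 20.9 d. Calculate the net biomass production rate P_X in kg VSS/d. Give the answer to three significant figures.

Effluent substrate depends only on kinetics and SRT: S = K_s(1 + k_d θ_c) / [θ_c(Yk − k_d) − 1] = 53.7 × (1 + 0.0824 × 20.9) / [20.9 × (0.667 × 6.31 − 0.0824) − 1] = 146.2 / 85.24 = 1.715 mg/L.
Observed yield with endogenous decay: Y_obs = Y / (1 + k_d·θ_c) = 0.667 / (1 + 0.0824 × 20.9) = 0.667 / 2.722 = 0.2450 g VSS/g BOD₅.
ΔS = 258 − 1.71 = 256.3 mg/L, so the substrate removal rate is 44400 × 256.3/1000 = 11379 kg BOD₅/d.
Biomass produced: P_X = Y_obs·Q·ΔS = 0.2450 × 11379 ≈ 2788 kg VSS/d.

P_X ≈ 2790 kg VSS/d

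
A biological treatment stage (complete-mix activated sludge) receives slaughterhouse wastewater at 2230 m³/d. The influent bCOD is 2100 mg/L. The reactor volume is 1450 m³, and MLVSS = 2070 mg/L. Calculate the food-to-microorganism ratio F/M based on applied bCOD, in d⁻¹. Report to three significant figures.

Food-to-microorganism ratio F/M = Q S₀ / (V X) = 2230 × 2100 / (1450 × 2070) = 1.560 d⁻¹.

F/M ≈ 1.56 d⁻¹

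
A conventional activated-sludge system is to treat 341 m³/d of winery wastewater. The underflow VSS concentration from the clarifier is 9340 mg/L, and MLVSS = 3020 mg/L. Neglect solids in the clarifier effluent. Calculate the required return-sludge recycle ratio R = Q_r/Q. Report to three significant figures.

Mass balance around the secondary clarifier (neglecting effluent solids): R = X / (X_r − X) = 3020 / (9340 − 3020) = 0.4778.

R ≈ 0.478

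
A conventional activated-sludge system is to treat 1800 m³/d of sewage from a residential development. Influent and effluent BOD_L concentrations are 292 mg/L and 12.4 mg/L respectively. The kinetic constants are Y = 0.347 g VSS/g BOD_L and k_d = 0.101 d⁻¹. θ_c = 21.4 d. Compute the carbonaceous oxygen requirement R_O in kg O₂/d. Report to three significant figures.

R_O ≈ 425 kg O₂/d

Correct the yield for decay: Y_obs = Y/(1 + k_d θ_c) = 0.347 / (1 + 0.101 × 21.4) = 0.347 / 3.161 = 0.1098.
Q·(S₀ − S) = 1800 × (292 − 12.4) × 10⁻³ = 503.3 kg/d removed.
Net sludge production P_X = 0.1098 × 503.3 = 55.24 kg VSS/d.
Carbonaceous O₂ demand = substrate oxidised − cell-mass equivalent = 503.3 − 1.42 × 55.24 = 424.8 kg O₂/d.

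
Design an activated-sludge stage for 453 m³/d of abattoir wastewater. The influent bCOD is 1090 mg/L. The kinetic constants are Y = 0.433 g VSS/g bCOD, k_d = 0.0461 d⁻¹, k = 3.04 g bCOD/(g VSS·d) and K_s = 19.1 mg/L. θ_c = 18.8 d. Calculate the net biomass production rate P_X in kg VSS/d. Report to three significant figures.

Effluent substrate depends only on kinetics and SRT: S = K_s(1 + k_d θ_c) / [θ_c(Yk − k_d) − 1] = 19.1 × (1 + 0.0461 × 18.8) / [18.8 × (0.433 × 3.04 − 0.0461) − 1] = 35.65 / 22.88 = 1.558 mg/L.
Y_obs = Y / (1 + k_d θ_c) = 0.433 / (1 + 0.0461 × 18.8) = 0.433 / 1.867 = 0.2320.
Substrate removed = Q·(S₀ − S) = 453 m³/d × (1090 − 1.56) g/m³ = 4.93×10^5 g/d = 493.1 kg/d.
Net biomass production P_X = Y_obs × Q·(S₀ − S) = 0.2320 × 493.1 = 114.4 kg VSS/d.

P_X ≈ 114 kg VSS/d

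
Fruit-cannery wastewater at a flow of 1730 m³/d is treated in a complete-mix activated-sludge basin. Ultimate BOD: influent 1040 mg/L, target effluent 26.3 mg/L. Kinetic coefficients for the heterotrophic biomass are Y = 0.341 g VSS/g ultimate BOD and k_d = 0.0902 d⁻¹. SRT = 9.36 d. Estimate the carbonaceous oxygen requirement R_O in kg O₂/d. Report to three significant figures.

R_O ≈ 1290 kg O₂/d

Correct the yield for decay: Y_obs = Y/(1 + k_d θ_c) = 0.341 / (1 + 0.0902 × 9.36) = 0.341 / 1.844 = 0.1849.
Substrate removed = Q·(S₀ − S) = 1730 m³/d × (1040 − 26.3) g/m³ = 1.75×10^6 g/d = 1754 kg/d.
Net sludge production P_X = 0.1849 × 1754 = 324.3 kg VSS/d.
R_O = Q·(S₀ − S) − 1.42·P_X = 1754 − 1.42 × 324.3 = 1293 kg O₂/d.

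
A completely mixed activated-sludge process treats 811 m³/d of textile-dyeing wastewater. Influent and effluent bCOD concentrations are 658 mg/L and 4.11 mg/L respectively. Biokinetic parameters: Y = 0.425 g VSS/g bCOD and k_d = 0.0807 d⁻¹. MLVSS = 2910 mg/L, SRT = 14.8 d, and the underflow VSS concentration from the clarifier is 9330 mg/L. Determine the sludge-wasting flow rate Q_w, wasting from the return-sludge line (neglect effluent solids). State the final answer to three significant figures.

Rearranging the biomass balance for a CMAS with decay, V = Y·Q·ΔS·θ_c / [X·(1+k_d θ_c)] = 0.425 × 811 × (658 − 4.11) × 14.8 / [2910 × (1 + 0.0807 × 14.8)] = 3.34×10^6 / 6386 = 522.4 m³.
Wasting from the return line (neglecting effluent solids): Q_w = V·X / (θ_c·X_r) = 522.4 × 2910 / (14.8 × 9330) = 11.01 m³/d.

Q_w ≈ 11.0 m³/d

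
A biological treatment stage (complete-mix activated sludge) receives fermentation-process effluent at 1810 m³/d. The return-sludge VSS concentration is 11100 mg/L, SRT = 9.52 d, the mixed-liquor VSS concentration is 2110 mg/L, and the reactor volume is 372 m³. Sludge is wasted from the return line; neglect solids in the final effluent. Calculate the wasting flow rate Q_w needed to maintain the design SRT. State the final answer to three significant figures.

Q_w = (V·X)/(θ_c X_r) = 372.0 × 2110 / (9.52 × 11100) = 7.428 m³/d.

Q_w ≈ 7.43 m³/d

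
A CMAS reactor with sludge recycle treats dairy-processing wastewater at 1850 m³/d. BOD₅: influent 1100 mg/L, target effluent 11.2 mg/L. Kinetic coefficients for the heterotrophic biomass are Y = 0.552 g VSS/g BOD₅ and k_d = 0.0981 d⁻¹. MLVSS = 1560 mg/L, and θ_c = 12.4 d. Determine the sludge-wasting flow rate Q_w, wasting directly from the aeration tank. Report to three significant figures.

Q_w ≈ 322 m³/d

From the SRT design equation V = Y Q (S₀−S) θ_c / [X (1 + k_d θ_c)] = 0.552 × 1850 × (1100 − 11.2) × 12.4 / [1560 × (1 + 0.0981 × 12.4)] = 1.38×10^7 / 3458 = 3987 m³.
For wasting at MLVSS concentration, Q_w = V/θ_c = 3987/12.4 = 321.6 m³/d.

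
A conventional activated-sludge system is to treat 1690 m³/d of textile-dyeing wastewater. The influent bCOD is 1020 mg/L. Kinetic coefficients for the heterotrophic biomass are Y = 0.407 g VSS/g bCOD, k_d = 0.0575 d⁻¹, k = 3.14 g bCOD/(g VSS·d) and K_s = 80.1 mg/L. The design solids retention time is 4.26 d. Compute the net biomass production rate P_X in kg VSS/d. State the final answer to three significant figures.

For a completely mixed reactor with recycle the Lawrence–McCarty relation gives S = K_s·(1 + k_d·θ_c) / [θ_c·(Y·k − k_d) − 1] = 80.1 × (1 + 0.0575 × 4.26) / [4.26 × (0.407 × 3.14 − 0.0575) − 1] = 99.72 / 4.199 = 23.75 mg/L.
Y_obs = Y / (1 + k_d θ_c) = 0.407 / (1 + 0.0575 × 4.26) = 0.407 / 1.245 = 0.3269.
Q·(S₀ − S) = 1690 × (1020 − 23.7) × 10⁻³ = 1684 kg/d removed.
So the net sludge growth is P_X = 0.3269 × 1684 = 550.5 kg VSS/d.

P_X ≈ 550 kg VSS/d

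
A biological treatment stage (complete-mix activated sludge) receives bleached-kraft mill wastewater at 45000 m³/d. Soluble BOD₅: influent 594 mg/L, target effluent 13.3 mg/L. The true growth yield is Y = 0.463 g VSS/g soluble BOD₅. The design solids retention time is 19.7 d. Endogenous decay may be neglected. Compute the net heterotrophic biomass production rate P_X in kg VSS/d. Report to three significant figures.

P_X ≈ 12100 kg VSS/d

With endogenous decay neglected, the observed yield equals the true yield: Y_obs = Y = 0.463 g VSS/g soluble BOD₅.
Substrate removed = Q·(S₀ − S) = 45000 m³/d × (594 − 13.3) g/m³ = 2.61×10^7 g/d = 26132 kg/d.
So the net sludge growth is P_X = 0.4630 × 26132 = 12099 kg VSS/d.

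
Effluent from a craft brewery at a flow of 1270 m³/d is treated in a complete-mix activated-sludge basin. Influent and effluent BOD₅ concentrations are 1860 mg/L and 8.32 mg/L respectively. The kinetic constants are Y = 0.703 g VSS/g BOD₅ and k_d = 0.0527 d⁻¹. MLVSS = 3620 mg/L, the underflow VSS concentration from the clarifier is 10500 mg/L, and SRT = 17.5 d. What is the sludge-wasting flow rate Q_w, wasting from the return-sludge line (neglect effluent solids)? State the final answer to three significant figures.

Q_w ≈ 81.9 m³/d

Rearranging the biomass balance for a CMAS with decay, V = Y·Q·ΔS·θ_c / [X·(1+k_d θ_c)] = 0.703 × 1270 × (1860 − 8.32) × 17.5 / [3620 × (1 + 0.0527 × 17.5)] = 2.89×10^7 / 6959 = 4158 m³.
θ_c = V·X/(Q_w·X_r) when wasting from the recycle, so Q_w = V·X/(θ_c·X_r) = 4158 × 3620 / (17.5 × 10500) = 81.91 m³/d.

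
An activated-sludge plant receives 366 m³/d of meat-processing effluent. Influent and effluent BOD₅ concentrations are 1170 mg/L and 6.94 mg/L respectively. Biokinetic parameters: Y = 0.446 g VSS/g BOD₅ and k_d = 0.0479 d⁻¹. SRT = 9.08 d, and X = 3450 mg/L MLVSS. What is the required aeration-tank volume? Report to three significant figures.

From the SRT design equation V = Y Q (S₀−S) θ_c / [X (1 + k_d θ_c)] = 0.446 × 366 × (1170 − 6.94) × 9.08 / [3450 × (1 + 0.0479 × 9.08)] = 1.72×10^6 / 4951 = 348.2 m³.

V ≈ 348 m³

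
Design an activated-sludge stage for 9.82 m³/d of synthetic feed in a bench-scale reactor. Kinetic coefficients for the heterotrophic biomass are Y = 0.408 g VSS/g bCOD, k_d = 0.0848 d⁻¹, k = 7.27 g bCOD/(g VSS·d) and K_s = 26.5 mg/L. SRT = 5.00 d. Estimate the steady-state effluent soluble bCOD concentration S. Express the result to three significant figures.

From the Monod/SRT balance for a CMAS, S = K_s·(1+k_d θ_c)/[θ_c·(Y k − k_d) − 1] = 26.5 × (1 + 0.0848 × 5.00) / [5.00 × (0.408 × 7.27 − 0.0848) − 1] = 37.74 / 13.41 = 2.815 mg/L.

S ≈ 2.81 mg/L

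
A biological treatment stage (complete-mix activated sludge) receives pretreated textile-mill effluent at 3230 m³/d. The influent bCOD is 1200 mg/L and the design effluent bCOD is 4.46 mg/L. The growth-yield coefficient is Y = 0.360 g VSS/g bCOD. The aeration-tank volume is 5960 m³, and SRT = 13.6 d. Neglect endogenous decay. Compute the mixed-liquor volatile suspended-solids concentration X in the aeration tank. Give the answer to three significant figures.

From V·X = Y·Q·(S₀ − S)·θ_c (decay neglected): X = 0.360 × 3230 × (1200 − 4.46) × 13.6 / 5960 = 3172 mg/L.

X ≈ 3170 mg/L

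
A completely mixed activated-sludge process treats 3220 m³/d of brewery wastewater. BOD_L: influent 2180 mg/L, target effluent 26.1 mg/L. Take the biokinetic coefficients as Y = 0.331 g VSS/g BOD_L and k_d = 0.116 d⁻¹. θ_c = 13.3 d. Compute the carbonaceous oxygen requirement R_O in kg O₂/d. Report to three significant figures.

R_O ≈ 5650 kg O₂/d

The observed yield is Y_obs = Y/(1 + k_d·θ_c) = 0.331 / (1 + 0.116 × 13.3) = 0.331 / 2.543 = 0.1302 g VSS per g BOD_L removed.
Substrate removed = Q·(S₀ − S) = 3220 m³/d × (2180 − 26.1) g/m³ = 6.94×10^6 g/d = 6936 kg/d.
P_X = Y_obs·Q·(S₀ − S) = 0.1302 × 6936 = 902.8 kg VSS/d.
Carbonaceous O₂ demand = substrate oxidised − cell-mass equivalent = 6936 − 1.42 × 902.8 = 5654 kg O₂/d.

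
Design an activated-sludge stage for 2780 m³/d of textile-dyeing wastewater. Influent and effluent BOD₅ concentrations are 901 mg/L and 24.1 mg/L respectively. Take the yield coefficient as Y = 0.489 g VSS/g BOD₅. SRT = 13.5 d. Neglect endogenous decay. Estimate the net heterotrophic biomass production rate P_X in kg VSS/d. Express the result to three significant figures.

Since k_d ≈ 0, Y_obs = Y = 0.489 g VSS/g BOD₅.
Substrate removed = Q·(S₀ − S) = 2780 m³/d × (901 − 24.1) g/m³ = 2.44×10^6 g/d = 2438 kg/d.
P_X = Y_obs · Q(S₀ − S) = 0.4890 × 2438 = 1192 kg VSS/d.

P_X ≈ 1190 kg VSS/d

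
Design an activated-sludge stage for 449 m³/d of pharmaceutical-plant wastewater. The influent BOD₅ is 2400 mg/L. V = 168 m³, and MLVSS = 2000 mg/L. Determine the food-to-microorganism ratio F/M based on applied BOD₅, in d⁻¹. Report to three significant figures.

F/M ≈ 3.21 d⁻¹

Food-to-microorganism ratio F/M = Q S₀ / (V X) = 449 × 2400 / (168.0 × 2000) = 3.207 d⁻¹.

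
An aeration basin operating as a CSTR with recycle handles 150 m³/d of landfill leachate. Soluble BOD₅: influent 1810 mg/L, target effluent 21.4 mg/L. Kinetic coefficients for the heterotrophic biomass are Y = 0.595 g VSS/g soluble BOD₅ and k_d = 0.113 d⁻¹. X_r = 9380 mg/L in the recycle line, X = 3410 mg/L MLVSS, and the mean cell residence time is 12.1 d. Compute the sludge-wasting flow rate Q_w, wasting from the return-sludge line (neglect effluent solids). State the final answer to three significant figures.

Q_w ≈ 7.19 m³/d

Steady-state biomass mass balance: V·X·(1 + k_d·θ_c) = Y·Q·(S₀ − S)·θ_c, so V = 0.595 × 150 × (1810 − 21.4) × 12.1 / [3410 × (1 + 0.113 × 12.1)] = 1.93×10^6 / 8072 = 239.3 m³.
Q_w = (V·X)/(θ_c X_r) = 239.3 × 3410 / (12.1 × 9380) = 7.189 m³/d.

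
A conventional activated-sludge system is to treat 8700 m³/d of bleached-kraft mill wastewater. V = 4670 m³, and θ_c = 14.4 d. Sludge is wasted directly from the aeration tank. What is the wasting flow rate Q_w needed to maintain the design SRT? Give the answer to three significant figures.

Q_w ≈ 324 m³/d

For wasting at MLVSS concentration, Q_w = V/θ_c = 4670/14.4 = 324.3 m³/d.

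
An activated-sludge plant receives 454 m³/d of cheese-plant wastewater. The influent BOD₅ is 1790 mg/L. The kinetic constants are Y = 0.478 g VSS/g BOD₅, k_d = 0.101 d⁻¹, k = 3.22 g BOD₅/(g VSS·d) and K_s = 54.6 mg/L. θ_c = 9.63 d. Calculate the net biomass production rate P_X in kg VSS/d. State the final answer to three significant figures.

Effluent substrate depends only on kinetics and SRT: S = K_s(1 + k_d θ_c) / [θ_c(Yk − k_d) − 1] = 54.6 × (1 + 0.101 × 9.63) / [9.63 × (0.478 × 3.22 − 0.101) − 1] = 107.7 / 12.85 = 8.382 mg/L.
Observed yield with endogenous decay: Y_obs = Y / (1 + k_d·θ_c) = 0.478 / (1 + 0.101 × 9.63) = 0.478 / 1.973 = 0.2423 g VSS/g BOD₅.
ΔS = 1790 − 8.38 = 1782 mg/L, so the substrate removal rate is 454 × 1782/1000 = 808.9 kg BOD₅/d.
Biomass produced: P_X = Y_obs·Q·ΔS = 0.2423 × 808.9 ≈ 196.0 kg VSS/d.

P_X ≈ 196 kg VSS/d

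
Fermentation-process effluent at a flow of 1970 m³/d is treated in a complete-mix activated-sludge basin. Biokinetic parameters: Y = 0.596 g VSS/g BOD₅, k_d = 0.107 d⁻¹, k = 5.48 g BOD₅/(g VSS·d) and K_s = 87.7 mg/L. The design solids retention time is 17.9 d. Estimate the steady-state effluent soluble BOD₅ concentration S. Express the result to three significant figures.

S ≈ 4.60 mg/L

From the Monod/SRT balance for a CMAS, S = K_s·(1+k_d θ_c)/[θ_c·(Y k − k_d) − 1] = 87.7 × (1 + 0.107 × 17.9) / [17.9 × (0.596 × 5.48 − 0.107) − 1] = 255.7 / 55.55 = 4.603 mg/L.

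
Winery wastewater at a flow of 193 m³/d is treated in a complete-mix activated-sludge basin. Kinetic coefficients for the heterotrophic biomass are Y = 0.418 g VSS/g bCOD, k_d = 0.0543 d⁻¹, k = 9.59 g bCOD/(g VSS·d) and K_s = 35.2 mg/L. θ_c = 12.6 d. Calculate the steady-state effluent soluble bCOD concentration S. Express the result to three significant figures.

For a completely mixed reactor with recycle the Lawrence–McCarty relation gives S = K_s·(1 + k_d·θ_c) / [θ_c·(Y·k − k_d) − 1] = 35.2 × (1 + 0.0543 × 12.6) / [12.6 × (0.418 × 9.59 − 0.0543) − 1] = 59.28 / 48.82 = 1.214 mg/L.

S ≈ 1.21 mg/L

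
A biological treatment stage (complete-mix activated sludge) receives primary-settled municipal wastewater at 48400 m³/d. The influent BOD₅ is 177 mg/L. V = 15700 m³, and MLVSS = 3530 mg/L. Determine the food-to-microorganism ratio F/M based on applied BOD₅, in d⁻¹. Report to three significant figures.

F/M ≈ 0.155 d⁻¹

F/M = applied load / biomass = Q·S₀/(V·X) = 48400 × 177 / (15700 × 3530) = 0.1546 d⁻¹.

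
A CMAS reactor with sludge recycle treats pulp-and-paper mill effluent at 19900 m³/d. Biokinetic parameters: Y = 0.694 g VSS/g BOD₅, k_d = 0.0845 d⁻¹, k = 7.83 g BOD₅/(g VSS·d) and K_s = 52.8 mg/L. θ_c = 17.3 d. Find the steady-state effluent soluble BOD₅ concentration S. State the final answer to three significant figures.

For a completely mixed reactor with recycle the Lawrence–McCarty relation gives S = K_s·(1 + k_d·θ_c) / [θ_c·(Y·k − k_d) − 1] = 52.8 × (1 + 0.0845 × 17.3) / [17.3 × (0.694 × 7.83 − 0.0845) − 1] = 130.0 / 91.55 = 1.420 mg/L.

S ≈ 1.42 mg/L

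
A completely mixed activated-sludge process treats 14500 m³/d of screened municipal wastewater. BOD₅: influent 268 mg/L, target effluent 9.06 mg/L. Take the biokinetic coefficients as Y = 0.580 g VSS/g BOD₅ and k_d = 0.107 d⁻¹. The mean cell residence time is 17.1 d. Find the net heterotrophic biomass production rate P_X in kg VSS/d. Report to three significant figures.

P_X ≈ 770 kg VSS/d

The observed yield is Y_obs = Y/(1 + k_d·θ_c) = 0.580 / (1 + 0.107 × 17.1) = 0.580 / 2.830 = 0.2050 g VSS per g BOD₅ removed.
ΔS = 268 − 9.06 = 258.9 mg/L, so the substrate removal rate is 14500 × 258.9/1000 = 3755 kg BOD₅/d.
Biomass produced: P_X = Y_obs·Q·ΔS = 0.2050 × 3755 ≈ 769.6 kg VSS/d.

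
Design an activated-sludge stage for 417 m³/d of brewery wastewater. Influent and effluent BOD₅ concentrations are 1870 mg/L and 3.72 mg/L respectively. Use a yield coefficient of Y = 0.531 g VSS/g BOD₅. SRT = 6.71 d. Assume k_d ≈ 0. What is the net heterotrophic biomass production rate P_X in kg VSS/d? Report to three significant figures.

No decay correction is needed, so Y_obs = Y = 0.531.
Mass of BOD₅ removed per day: Q(S₀ − S) = 417 × 1866 g/m³ = 778.2 kg/d.
So the net sludge growth is P_X = 0.5310 × 778.2 = 413.2 kg VSS/d.

P_X ≈ 413 kg VSS/d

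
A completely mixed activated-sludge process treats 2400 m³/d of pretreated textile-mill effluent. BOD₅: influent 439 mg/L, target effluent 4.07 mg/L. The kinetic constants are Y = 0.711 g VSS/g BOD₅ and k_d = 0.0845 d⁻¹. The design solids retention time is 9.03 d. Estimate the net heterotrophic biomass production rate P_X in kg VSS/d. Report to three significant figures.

Correct the yield for decay: Y_obs = Y/(1 + k_d θ_c) = 0.711 / (1 + 0.0845 × 9.03) = 0.711 / 1.763 = 0.4033.
Substrate removed = Q·(S₀ − S) = 2400 m³/d × (439 − 4.07) g/m³ = 1.04×10^6 g/d = 1044 kg/d.
Net biomass production P_X = Y_obs × Q·(S₀ − S) = 0.4033 × 1044 = 421.0 kg VSS/d.

P_X ≈ 421 kg VSS/d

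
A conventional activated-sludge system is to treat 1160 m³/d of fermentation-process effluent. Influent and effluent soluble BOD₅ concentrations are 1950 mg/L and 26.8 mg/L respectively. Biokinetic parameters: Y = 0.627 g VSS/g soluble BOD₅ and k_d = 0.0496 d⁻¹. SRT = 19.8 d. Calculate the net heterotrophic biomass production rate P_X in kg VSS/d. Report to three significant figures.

P_X ≈ 706 kg VSS/d

Y_obs = Y / (1 + k_d θ_c) = 0.627 / (1 + 0.0496 × 19.8) = 0.627 / 1.982 = 0.3163.
Q·(S₀ − S) = 1160 × (1950 − 26.8) × 10⁻³ = 2231 kg/d removed.
So the net sludge growth is P_X = 0.3163 × 2231 = 705.7 kg VSS/d.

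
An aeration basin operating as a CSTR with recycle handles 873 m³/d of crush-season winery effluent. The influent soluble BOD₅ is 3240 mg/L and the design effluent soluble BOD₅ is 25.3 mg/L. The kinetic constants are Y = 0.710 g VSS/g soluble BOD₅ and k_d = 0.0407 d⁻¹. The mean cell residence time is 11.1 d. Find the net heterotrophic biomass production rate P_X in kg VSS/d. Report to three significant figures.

P_X ≈ 1370 kg VSS/d

Correct the yield for decay: Y_obs = Y/(1 + k_d θ_c) = 0.710 / (1 + 0.0407 × 11.1) = 0.710 / 1.452 = 0.4891.
Mass of soluble BOD₅ removed per day: Q(S₀ − S) = 873 × 3215 g/m³ = 2806 kg/d.
So the net sludge growth is P_X = 0.4891 × 2806 = 1373 kg VSS/d.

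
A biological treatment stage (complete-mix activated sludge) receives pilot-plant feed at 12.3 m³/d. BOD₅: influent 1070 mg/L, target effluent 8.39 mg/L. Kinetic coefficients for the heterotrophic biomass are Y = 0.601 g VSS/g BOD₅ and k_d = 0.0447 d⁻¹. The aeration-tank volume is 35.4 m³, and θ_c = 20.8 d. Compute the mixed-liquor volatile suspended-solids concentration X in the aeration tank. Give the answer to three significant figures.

From V·X·(1 + k_d·θ_c) = Y·Q·(S₀ − S)·θ_c: X = 0.601 × 12.3 × (1070 − 8.39) × 20.8 / [35.4 × (1 + 0.0447 × 20.8)] = 2389 mg/L.

X ≈ 2390 mg/L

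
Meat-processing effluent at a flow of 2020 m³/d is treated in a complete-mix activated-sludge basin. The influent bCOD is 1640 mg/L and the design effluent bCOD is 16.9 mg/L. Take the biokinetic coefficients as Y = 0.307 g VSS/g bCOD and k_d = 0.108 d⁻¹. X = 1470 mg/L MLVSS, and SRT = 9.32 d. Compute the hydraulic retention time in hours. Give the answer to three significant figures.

τ ≈ 37.8 h

Steady-state biomass mass balance: V·X·(1 + k_d·θ_c) = Y·Q·(S₀ − S)·θ_c, so V = 0.307 × 2020 × (1640 − 16.9) × 9.32 / [1470 × (1 + 0.108 × 9.32)] = 9.38×10^6 / 2950 = 3180 m³.
Hydraulic retention time τ = V/Q = 3180 / 2020 = 1.574 d = 37.79 h.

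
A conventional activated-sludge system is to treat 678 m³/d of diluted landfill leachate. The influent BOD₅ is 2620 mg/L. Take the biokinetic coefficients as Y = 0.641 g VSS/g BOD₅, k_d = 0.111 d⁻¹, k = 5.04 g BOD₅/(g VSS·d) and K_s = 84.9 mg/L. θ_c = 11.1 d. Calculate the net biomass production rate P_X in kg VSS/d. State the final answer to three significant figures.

P_X ≈ 509 kg VSS/d

Effluent substrate depends only on kinetics and SRT: S = K_s(1 + k_d θ_c) / [θ_c(Yk − k_d) − 1] = 84.9 × (1 + 0.111 × 11.1) / [11.1 × (0.641 × 5.04 − 0.111) − 1] = 189.5 / 33.63 = 5.635 mg/L.
Y_obs = Y / (1 + k_d θ_c) = 0.641 / (1 + 0.111 × 11.1) = 0.641 / 2.232 = 0.2872.
Mass of BOD₅ removed per day: Q(S₀ − S) = 678 × 2614 g/m³ = 1773 kg/d.
Biomass produced: P_X = Y_obs·Q·ΔS = 0.2872 × 1773 ≈ 509.0 kg VSS/d.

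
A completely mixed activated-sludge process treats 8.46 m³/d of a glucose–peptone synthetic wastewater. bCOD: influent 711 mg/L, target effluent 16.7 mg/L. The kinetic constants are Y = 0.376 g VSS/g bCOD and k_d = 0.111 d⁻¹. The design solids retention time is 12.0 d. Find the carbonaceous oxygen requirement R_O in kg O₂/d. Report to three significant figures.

The observed yield is Y_obs = Y/(1 + k_d·θ_c) = 0.376 / (1 + 0.111 × 12.0) = 0.376 / 2.332 = 0.1612 g VSS per g bCOD removed.
Substrate removed = Q·(S₀ − S) = 8.46 m³/d × (711 − 16.7) g/m³ = 5.87×10^3 g/d = 5.874 kg/d.
Biomass synthesised: P_X = Y_obs × 5.874 = 0.9471 kg VSS/d.
R_O = Q·(S₀ − S) − 1.42·P_X = 5.874 − 1.42 × 0.9471 = 4.529 kg O₂/d.

R_O ≈ 4.53 kg O₂/d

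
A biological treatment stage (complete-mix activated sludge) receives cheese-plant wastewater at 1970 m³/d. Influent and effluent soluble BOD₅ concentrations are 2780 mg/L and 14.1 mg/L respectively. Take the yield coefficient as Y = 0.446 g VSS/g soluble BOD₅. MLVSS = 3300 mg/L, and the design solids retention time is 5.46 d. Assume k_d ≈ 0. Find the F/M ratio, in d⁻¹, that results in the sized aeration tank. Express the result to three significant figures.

V·X = Y·Q·ΔS·θ_c gives V = 0.446 × 1970 × (2780 − 14.1) × 5.46 / 3300 = 4021 m³.
F/M = applied load / biomass = Q·S₀/(V·X) = 1970 × 2780 / (4021 × 3300) = 0.4127 d⁻¹.

F/M ≈ 0.413 d⁻¹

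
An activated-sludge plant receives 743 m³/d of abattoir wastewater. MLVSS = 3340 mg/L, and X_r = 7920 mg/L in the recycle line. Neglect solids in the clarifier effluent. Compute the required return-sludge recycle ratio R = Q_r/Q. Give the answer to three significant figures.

Mass balance around the secondary clarifier (neglecting effluent solids): R = X / (X_r − X) = 3340 / (7920 − 3340) = 0.7293.

R ≈ 0.729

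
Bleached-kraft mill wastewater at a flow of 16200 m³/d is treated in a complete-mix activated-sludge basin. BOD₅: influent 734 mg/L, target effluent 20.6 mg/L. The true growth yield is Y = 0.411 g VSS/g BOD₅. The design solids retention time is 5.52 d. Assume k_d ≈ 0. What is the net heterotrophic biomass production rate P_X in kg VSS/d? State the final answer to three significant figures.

P_X ≈ 4750 kg VSS/d

With endogenous decay neglected, the observed yield equals the true yield: Y_obs = Y = 0.411 g VSS/g BOD₅.
Mass of BOD₅ removed per day: Q(S₀ − S) = 16200 × 713.4 g/m³ = 11557 kg/d.
Net biomass production P_X = Y_obs × Q·(S₀ − S) = 0.4110 × 11557 = 4750 kg VSS/d.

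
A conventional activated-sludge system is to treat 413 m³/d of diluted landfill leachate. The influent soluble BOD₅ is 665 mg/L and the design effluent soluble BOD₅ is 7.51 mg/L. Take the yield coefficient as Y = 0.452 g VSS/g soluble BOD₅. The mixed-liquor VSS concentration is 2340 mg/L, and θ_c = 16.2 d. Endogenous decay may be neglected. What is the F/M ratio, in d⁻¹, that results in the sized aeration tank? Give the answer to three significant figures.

F/M ≈ 0.138 d⁻¹

With k_d = 0 the design equation reduces to V = Y Q (S₀−S) θ_c / X = 0.452 × 413 × (665 − 7.51) × 16.2 / 2340 = 849.7 m³.
F/M = applied load / biomass = Q·S₀/(V·X) = 413 × 665 / (849.7 × 2340) = 0.1381 d⁻¹.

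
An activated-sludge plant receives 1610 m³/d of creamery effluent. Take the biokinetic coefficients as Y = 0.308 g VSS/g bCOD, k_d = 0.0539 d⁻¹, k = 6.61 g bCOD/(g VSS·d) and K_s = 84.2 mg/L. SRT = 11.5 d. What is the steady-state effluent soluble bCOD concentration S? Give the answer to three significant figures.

S ≈ 6.26 mg/L

From the Monod/SRT balance for a CMAS, S = K_s·(1+k_d θ_c)/[θ_c·(Y k − k_d) − 1] = 84.2 × (1 + 0.0539 × 11.5) / [11.5 × (0.308 × 6.61 − 0.0539) − 1] = 136.4 / 21.79 = 6.259 mg/L.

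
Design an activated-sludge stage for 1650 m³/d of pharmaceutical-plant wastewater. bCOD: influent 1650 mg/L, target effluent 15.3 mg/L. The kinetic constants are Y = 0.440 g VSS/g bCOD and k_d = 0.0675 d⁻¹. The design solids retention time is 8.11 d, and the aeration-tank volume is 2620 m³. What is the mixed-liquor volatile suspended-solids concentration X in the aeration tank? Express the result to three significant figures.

X ≈ 2370 mg/L

X = Y·Q·ΔS·θ_c / [V·(1 + k_d θ_c)] = 0.440 × 1650 × (1650 − 15.3) × 8.11 / [2620 × (1 + 0.0675 × 8.11)] = 2374 mg/L.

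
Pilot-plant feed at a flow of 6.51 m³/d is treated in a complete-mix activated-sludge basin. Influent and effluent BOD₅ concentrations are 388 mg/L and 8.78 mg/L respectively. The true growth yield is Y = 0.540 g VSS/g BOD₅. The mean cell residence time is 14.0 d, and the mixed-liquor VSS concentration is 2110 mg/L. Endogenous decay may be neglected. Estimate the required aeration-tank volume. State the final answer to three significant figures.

Biomass mass balance (decay neglected): V·X = Y·Q·(S₀ − S)·θ_c, so V = 0.540 × 6.51 × (388 − 8.78) × 14.0 / 2110 = 8.845 m³.

V ≈ 8.85 m³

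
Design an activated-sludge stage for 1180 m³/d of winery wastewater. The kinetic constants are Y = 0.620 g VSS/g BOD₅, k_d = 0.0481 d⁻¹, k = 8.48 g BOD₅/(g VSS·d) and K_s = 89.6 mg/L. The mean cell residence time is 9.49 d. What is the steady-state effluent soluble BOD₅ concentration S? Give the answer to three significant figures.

For a completely mixed reactor with recycle the Lawrence–McCarty relation gives S = K_s·(1 + k_d·θ_c) / [θ_c·(Y·k − k_d) − 1] = 89.6 × (1 + 0.0481 × 9.49) / [9.49 × (0.620 × 8.48 − 0.0481) − 1] = 130.5 / 48.44 = 2.694 mg/L.

S ≈ 2.69 mg/L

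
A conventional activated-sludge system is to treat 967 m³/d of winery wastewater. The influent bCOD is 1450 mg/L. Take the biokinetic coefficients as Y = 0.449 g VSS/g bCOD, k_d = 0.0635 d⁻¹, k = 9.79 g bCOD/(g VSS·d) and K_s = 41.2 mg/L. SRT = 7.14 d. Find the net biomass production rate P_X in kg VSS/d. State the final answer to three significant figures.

P_X ≈ 433 kg VSS/d

From the Monod/SRT balance for a CMAS, S = K_s·(1+k_d θ_c)/[θ_c·(Y k − k_d) − 1] = 41.2 × (1 + 0.0635 × 7.14) / [7.14 × (0.449 × 9.79 − 0.0635) − 1] = 59.88 / 29.93 = 2.001 mg/L.
The observed yield is Y_obs = Y/(1 + k_d·θ_c) = 0.449 / (1 + 0.0635 × 7.14) = 0.449 / 1.453 = 0.3089 g VSS per g bCOD removed.
Substrate removed = Q·(S₀ − S) = 967 m³/d × (1450 − 2.00) g/m³ = 1.4×10^6 g/d = 1400 kg/d.
So the net sludge growth is P_X = 0.3089 × 1400 = 432.6 kg VSS/d.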